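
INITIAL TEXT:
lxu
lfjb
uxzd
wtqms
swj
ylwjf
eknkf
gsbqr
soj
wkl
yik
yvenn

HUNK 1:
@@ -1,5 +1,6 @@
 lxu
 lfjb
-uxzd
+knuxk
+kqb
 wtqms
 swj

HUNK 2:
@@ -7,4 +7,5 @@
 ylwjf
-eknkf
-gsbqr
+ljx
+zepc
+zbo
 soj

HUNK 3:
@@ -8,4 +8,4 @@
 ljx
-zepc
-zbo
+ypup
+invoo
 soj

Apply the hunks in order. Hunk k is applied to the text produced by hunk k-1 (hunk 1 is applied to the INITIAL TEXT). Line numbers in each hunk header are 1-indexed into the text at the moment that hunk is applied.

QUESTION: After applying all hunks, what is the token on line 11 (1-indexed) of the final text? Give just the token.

Hunk 1: at line 1 remove [uxzd] add [knuxk,kqb] -> 13 lines: lxu lfjb knuxk kqb wtqms swj ylwjf eknkf gsbqr soj wkl yik yvenn
Hunk 2: at line 7 remove [eknkf,gsbqr] add [ljx,zepc,zbo] -> 14 lines: lxu lfjb knuxk kqb wtqms swj ylwjf ljx zepc zbo soj wkl yik yvenn
Hunk 3: at line 8 remove [zepc,zbo] add [ypup,invoo] -> 14 lines: lxu lfjb knuxk kqb wtqms swj ylwjf ljx ypup invoo soj wkl yik yvenn
Final line 11: soj

Answer: soj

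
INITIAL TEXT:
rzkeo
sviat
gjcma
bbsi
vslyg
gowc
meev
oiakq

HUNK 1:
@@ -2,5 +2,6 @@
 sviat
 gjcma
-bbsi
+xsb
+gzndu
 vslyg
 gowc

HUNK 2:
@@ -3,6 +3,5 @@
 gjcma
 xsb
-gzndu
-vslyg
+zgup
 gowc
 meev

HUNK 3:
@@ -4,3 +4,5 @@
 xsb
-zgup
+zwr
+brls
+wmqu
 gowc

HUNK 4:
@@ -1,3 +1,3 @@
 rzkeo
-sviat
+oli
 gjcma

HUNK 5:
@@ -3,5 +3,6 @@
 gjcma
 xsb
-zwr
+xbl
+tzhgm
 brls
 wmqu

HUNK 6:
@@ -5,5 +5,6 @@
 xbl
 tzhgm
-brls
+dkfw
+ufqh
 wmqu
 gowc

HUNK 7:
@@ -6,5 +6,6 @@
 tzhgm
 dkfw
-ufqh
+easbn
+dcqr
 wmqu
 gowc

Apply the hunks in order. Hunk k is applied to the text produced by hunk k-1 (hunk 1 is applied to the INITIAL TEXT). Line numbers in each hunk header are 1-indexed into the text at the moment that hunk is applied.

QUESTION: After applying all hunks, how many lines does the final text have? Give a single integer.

Hunk 1: at line 2 remove [bbsi] add [xsb,gzndu] -> 9 lines: rzkeo sviat gjcma xsb gzndu vslyg gowc meev oiakq
Hunk 2: at line 3 remove [gzndu,vslyg] add [zgup] -> 8 lines: rzkeo sviat gjcma xsb zgup gowc meev oiakq
Hunk 3: at line 4 remove [zgup] add [zwr,brls,wmqu] -> 10 lines: rzkeo sviat gjcma xsb zwr brls wmqu gowc meev oiakq
Hunk 4: at line 1 remove [sviat] add [oli] -> 10 lines: rzkeo oli gjcma xsb zwr brls wmqu gowc meev oiakq
Hunk 5: at line 3 remove [zwr] add [xbl,tzhgm] -> 11 lines: rzkeo oli gjcma xsb xbl tzhgm brls wmqu gowc meev oiakq
Hunk 6: at line 5 remove [brls] add [dkfw,ufqh] -> 12 lines: rzkeo oli gjcma xsb xbl tzhgm dkfw ufqh wmqu gowc meev oiakq
Hunk 7: at line 6 remove [ufqh] add [easbn,dcqr] -> 13 lines: rzkeo oli gjcma xsb xbl tzhgm dkfw easbn dcqr wmqu gowc meev oiakq
Final line count: 13

Answer: 13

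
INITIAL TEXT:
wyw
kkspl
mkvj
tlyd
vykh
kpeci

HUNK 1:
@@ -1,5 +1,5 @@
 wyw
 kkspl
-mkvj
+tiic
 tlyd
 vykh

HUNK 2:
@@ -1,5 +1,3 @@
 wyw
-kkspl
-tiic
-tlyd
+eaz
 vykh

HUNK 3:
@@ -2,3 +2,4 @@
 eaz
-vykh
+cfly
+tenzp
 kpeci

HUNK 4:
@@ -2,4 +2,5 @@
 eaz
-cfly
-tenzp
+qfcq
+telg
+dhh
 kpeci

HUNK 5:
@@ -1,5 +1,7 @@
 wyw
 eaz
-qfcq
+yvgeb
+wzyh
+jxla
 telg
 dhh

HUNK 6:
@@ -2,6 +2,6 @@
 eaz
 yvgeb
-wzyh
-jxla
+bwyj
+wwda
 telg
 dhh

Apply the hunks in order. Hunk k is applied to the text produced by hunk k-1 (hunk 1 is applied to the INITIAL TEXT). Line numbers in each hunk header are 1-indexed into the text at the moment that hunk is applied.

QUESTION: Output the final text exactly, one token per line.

Hunk 1: at line 1 remove [mkvj] add [tiic] -> 6 lines: wyw kkspl tiic tlyd vykh kpeci
Hunk 2: at line 1 remove [kkspl,tiic,tlyd] add [eaz] -> 4 lines: wyw eaz vykh kpeci
Hunk 3: at line 2 remove [vykh] add [cfly,tenzp] -> 5 lines: wyw eaz cfly tenzp kpeci
Hunk 4: at line 2 remove [cfly,tenzp] add [qfcq,telg,dhh] -> 6 lines: wyw eaz qfcq telg dhh kpeci
Hunk 5: at line 1 remove [qfcq] add [yvgeb,wzyh,jxla] -> 8 lines: wyw eaz yvgeb wzyh jxla telg dhh kpeci
Hunk 6: at line 2 remove [wzyh,jxla] add [bwyj,wwda] -> 8 lines: wyw eaz yvgeb bwyj wwda telg dhh kpeci

Answer: wyw
eaz
yvgeb
bwyj
wwda
telg
dhh
kpeci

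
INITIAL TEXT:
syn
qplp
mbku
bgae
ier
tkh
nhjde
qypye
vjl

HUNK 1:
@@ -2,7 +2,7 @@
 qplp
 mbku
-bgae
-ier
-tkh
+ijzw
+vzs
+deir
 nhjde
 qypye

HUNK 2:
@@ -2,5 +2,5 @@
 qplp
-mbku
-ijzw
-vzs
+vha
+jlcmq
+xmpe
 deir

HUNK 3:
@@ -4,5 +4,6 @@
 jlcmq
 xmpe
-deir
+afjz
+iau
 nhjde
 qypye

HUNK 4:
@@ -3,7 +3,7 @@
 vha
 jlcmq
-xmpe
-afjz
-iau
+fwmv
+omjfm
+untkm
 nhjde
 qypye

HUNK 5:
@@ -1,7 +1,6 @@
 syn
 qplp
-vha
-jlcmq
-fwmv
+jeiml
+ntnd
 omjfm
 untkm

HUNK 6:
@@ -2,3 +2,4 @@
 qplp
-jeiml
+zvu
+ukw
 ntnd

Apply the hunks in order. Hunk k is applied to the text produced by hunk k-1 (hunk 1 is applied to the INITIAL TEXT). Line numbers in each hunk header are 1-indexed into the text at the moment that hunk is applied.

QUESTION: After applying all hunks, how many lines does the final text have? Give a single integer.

Answer: 10

Derivation:
Hunk 1: at line 2 remove [bgae,ier,tkh] add [ijzw,vzs,deir] -> 9 lines: syn qplp mbku ijzw vzs deir nhjde qypye vjl
Hunk 2: at line 2 remove [mbku,ijzw,vzs] add [vha,jlcmq,xmpe] -> 9 lines: syn qplp vha jlcmq xmpe deir nhjde qypye vjl
Hunk 3: at line 4 remove [deir] add [afjz,iau] -> 10 lines: syn qplp vha jlcmq xmpe afjz iau nhjde qypye vjl
Hunk 4: at line 3 remove [xmpe,afjz,iau] add [fwmv,omjfm,untkm] -> 10 lines: syn qplp vha jlcmq fwmv omjfm untkm nhjde qypye vjl
Hunk 5: at line 1 remove [vha,jlcmq,fwmv] add [jeiml,ntnd] -> 9 lines: syn qplp jeiml ntnd omjfm untkm nhjde qypye vjl
Hunk 6: at line 2 remove [jeiml] add [zvu,ukw] -> 10 lines: syn qplp zvu ukw ntnd omjfm untkm nhjde qypye vjl
Final line count: 10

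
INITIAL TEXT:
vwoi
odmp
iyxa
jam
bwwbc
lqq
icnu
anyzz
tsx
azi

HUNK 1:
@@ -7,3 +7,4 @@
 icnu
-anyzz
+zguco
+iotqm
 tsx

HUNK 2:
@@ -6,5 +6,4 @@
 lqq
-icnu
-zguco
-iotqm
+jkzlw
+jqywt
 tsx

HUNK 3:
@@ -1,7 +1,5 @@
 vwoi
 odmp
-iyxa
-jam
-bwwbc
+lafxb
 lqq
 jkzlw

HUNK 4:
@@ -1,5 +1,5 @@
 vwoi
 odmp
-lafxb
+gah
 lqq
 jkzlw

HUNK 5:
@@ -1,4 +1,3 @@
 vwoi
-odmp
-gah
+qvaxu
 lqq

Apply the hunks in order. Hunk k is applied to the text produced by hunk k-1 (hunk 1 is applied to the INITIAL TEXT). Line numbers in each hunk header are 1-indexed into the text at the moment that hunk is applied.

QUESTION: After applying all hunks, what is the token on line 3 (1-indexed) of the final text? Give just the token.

Answer: lqq

Derivation:
Hunk 1: at line 7 remove [anyzz] add [zguco,iotqm] -> 11 lines: vwoi odmp iyxa jam bwwbc lqq icnu zguco iotqm tsx azi
Hunk 2: at line 6 remove [icnu,zguco,iotqm] add [jkzlw,jqywt] -> 10 lines: vwoi odmp iyxa jam bwwbc lqq jkzlw jqywt tsx azi
Hunk 3: at line 1 remove [iyxa,jam,bwwbc] add [lafxb] -> 8 lines: vwoi odmp lafxb lqq jkzlw jqywt tsx azi
Hunk 4: at line 1 remove [lafxb] add [gah] -> 8 lines: vwoi odmp gah lqq jkzlw jqywt tsx azi
Hunk 5: at line 1 remove [odmp,gah] add [qvaxu] -> 7 lines: vwoi qvaxu lqq jkzlw jqywt tsx azi
Final line 3: lqq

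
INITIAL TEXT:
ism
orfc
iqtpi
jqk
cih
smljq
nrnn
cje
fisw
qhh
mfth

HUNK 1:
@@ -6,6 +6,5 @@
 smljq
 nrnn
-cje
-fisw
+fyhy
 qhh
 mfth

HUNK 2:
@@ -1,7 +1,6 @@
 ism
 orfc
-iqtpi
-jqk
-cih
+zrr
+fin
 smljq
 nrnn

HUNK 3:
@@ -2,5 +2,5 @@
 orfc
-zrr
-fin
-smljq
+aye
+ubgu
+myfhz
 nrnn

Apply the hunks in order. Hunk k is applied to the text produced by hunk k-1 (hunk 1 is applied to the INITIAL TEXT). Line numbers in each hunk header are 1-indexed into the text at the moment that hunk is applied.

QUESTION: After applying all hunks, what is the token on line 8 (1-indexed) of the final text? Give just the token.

Answer: qhh

Derivation:
Hunk 1: at line 6 remove [cje,fisw] add [fyhy] -> 10 lines: ism orfc iqtpi jqk cih smljq nrnn fyhy qhh mfth
Hunk 2: at line 1 remove [iqtpi,jqk,cih] add [zrr,fin] -> 9 lines: ism orfc zrr fin smljq nrnn fyhy qhh mfth
Hunk 3: at line 2 remove [zrr,fin,smljq] add [aye,ubgu,myfhz] -> 9 lines: ism orfc aye ubgu myfhz nrnn fyhy qhh mfth
Final line 8: qhh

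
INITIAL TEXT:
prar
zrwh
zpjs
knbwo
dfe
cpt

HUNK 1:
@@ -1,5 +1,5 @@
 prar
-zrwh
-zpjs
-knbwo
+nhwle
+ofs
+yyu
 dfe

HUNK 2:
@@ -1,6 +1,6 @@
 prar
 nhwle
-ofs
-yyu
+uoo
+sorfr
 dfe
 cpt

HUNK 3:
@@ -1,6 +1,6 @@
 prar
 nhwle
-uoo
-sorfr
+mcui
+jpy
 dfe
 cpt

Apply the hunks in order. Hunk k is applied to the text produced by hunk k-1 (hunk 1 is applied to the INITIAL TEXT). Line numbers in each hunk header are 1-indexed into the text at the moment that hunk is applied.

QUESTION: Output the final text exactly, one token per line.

Answer: prar
nhwle
mcui
jpy
dfe
cpt

Derivation:
Hunk 1: at line 1 remove [zrwh,zpjs,knbwo] add [nhwle,ofs,yyu] -> 6 lines: prar nhwle ofs yyu dfe cpt
Hunk 2: at line 1 remove [ofs,yyu] add [uoo,sorfr] -> 6 lines: prar nhwle uoo sorfr dfe cpt
Hunk 3: at line 1 remove [uoo,sorfr] add [mcui,jpy] -> 6 lines: prar nhwle mcui jpy dfe cpt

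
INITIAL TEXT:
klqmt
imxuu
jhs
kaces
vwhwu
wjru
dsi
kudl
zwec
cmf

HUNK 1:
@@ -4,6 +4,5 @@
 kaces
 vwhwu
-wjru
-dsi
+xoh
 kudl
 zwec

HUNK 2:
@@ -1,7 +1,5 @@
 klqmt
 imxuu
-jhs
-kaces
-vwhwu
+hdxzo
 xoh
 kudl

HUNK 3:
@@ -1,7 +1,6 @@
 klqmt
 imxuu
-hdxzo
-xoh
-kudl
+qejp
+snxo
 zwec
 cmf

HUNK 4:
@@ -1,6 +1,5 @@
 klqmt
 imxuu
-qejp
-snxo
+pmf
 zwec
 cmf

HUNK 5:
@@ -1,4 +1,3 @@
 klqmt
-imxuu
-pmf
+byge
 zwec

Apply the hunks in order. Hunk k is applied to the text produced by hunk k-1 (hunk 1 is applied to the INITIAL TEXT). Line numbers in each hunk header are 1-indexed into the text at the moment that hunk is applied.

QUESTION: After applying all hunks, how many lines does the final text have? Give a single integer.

Hunk 1: at line 4 remove [wjru,dsi] add [xoh] -> 9 lines: klqmt imxuu jhs kaces vwhwu xoh kudl zwec cmf
Hunk 2: at line 1 remove [jhs,kaces,vwhwu] add [hdxzo] -> 7 lines: klqmt imxuu hdxzo xoh kudl zwec cmf
Hunk 3: at line 1 remove [hdxzo,xoh,kudl] add [qejp,snxo] -> 6 lines: klqmt imxuu qejp snxo zwec cmf
Hunk 4: at line 1 remove [qejp,snxo] add [pmf] -> 5 lines: klqmt imxuu pmf zwec cmf
Hunk 5: at line 1 remove [imxuu,pmf] add [byge] -> 4 lines: klqmt byge zwec cmf
Final line count: 4

Answer: 4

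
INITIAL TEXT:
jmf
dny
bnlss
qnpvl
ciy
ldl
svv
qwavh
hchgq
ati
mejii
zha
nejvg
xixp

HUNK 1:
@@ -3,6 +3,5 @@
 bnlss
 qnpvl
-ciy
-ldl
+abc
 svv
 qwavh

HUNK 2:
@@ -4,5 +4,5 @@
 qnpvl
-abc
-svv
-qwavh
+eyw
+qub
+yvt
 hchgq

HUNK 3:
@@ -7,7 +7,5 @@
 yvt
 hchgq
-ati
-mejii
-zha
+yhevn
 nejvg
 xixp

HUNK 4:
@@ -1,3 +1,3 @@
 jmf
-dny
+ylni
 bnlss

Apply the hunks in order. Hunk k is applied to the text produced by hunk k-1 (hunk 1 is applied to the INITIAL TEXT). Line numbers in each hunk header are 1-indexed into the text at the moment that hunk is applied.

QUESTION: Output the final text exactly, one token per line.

Answer: jmf
ylni
bnlss
qnpvl
eyw
qub
yvt
hchgq
yhevn
nejvg
xixp

Derivation:
Hunk 1: at line 3 remove [ciy,ldl] add [abc] -> 13 lines: jmf dny bnlss qnpvl abc svv qwavh hchgq ati mejii zha nejvg xixp
Hunk 2: at line 4 remove [abc,svv,qwavh] add [eyw,qub,yvt] -> 13 lines: jmf dny bnlss qnpvl eyw qub yvt hchgq ati mejii zha nejvg xixp
Hunk 3: at line 7 remove [ati,mejii,zha] add [yhevn] -> 11 lines: jmf dny bnlss qnpvl eyw qub yvt hchgq yhevn nejvg xixp
Hunk 4: at line 1 remove [dny] add [ylni] -> 11 lines: jmf ylni bnlss qnpvl eyw qub yvt hchgq yhevn nejvg xixp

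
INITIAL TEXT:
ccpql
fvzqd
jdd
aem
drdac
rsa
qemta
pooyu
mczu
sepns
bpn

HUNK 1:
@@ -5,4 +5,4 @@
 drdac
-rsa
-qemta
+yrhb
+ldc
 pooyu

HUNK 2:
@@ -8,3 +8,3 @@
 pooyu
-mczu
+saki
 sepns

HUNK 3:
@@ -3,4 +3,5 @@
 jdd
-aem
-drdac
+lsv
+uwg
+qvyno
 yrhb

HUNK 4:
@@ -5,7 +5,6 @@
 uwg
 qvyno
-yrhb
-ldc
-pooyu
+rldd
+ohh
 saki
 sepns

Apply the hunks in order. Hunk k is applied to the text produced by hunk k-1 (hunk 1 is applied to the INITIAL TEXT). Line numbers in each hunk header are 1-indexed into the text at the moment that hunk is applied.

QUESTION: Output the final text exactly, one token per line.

Answer: ccpql
fvzqd
jdd
lsv
uwg
qvyno
rldd
ohh
saki
sepns
bpn

Derivation:
Hunk 1: at line 5 remove [rsa,qemta] add [yrhb,ldc] -> 11 lines: ccpql fvzqd jdd aem drdac yrhb ldc pooyu mczu sepns bpn
Hunk 2: at line 8 remove [mczu] add [saki] -> 11 lines: ccpql fvzqd jdd aem drdac yrhb ldc pooyu saki sepns bpn
Hunk 3: at line 3 remove [aem,drdac] add [lsv,uwg,qvyno] -> 12 lines: ccpql fvzqd jdd lsv uwg qvyno yrhb ldc pooyu saki sepns bpn
Hunk 4: at line 5 remove [yrhb,ldc,pooyu] add [rldd,ohh] -> 11 lines: ccpql fvzqd jdd lsv uwg qvyno rldd ohh saki sepns bpn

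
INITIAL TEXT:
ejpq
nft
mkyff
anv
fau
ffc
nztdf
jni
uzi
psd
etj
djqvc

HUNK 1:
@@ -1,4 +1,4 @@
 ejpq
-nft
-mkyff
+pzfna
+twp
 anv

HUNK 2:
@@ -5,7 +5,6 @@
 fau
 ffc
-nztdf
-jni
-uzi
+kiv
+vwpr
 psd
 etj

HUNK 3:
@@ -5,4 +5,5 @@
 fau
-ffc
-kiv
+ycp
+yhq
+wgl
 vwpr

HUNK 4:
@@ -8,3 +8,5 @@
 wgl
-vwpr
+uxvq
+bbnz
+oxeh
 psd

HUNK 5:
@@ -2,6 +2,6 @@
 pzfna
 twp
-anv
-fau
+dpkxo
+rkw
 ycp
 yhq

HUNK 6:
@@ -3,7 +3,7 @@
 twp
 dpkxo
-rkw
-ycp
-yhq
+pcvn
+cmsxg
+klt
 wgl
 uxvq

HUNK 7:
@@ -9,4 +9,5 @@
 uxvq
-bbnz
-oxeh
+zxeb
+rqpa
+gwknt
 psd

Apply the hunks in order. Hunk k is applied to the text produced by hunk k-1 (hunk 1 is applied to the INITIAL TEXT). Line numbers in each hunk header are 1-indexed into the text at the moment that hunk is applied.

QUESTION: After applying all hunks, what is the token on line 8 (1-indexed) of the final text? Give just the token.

Hunk 1: at line 1 remove [nft,mkyff] add [pzfna,twp] -> 12 lines: ejpq pzfna twp anv fau ffc nztdf jni uzi psd etj djqvc
Hunk 2: at line 5 remove [nztdf,jni,uzi] add [kiv,vwpr] -> 11 lines: ejpq pzfna twp anv fau ffc kiv vwpr psd etj djqvc
Hunk 3: at line 5 remove [ffc,kiv] add [ycp,yhq,wgl] -> 12 lines: ejpq pzfna twp anv fau ycp yhq wgl vwpr psd etj djqvc
Hunk 4: at line 8 remove [vwpr] add [uxvq,bbnz,oxeh] -> 14 lines: ejpq pzfna twp anv fau ycp yhq wgl uxvq bbnz oxeh psd etj djqvc
Hunk 5: at line 2 remove [anv,fau] add [dpkxo,rkw] -> 14 lines: ejpq pzfna twp dpkxo rkw ycp yhq wgl uxvq bbnz oxeh psd etj djqvc
Hunk 6: at line 3 remove [rkw,ycp,yhq] add [pcvn,cmsxg,klt] -> 14 lines: ejpq pzfna twp dpkxo pcvn cmsxg klt wgl uxvq bbnz oxeh psd etj djqvc
Hunk 7: at line 9 remove [bbnz,oxeh] add [zxeb,rqpa,gwknt] -> 15 lines: ejpq pzfna twp dpkxo pcvn cmsxg klt wgl uxvq zxeb rqpa gwknt psd etj djqvc
Final line 8: wgl

Answer: wgl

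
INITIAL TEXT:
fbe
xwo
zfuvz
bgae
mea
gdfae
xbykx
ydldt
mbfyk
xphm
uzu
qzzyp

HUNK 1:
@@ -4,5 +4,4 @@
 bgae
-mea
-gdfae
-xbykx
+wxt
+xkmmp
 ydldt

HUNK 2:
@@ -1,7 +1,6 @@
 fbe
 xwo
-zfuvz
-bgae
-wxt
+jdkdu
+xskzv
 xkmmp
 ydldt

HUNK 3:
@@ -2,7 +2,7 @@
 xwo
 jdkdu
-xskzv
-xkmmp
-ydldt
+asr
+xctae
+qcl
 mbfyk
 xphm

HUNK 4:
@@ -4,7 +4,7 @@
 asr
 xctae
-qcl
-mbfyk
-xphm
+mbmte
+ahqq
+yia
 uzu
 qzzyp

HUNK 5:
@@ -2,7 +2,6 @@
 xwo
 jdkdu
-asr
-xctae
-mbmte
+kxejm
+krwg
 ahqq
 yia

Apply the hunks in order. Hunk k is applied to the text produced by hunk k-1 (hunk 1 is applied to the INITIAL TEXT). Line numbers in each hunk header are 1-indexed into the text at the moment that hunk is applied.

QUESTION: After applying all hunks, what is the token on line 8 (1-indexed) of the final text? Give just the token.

Hunk 1: at line 4 remove [mea,gdfae,xbykx] add [wxt,xkmmp] -> 11 lines: fbe xwo zfuvz bgae wxt xkmmp ydldt mbfyk xphm uzu qzzyp
Hunk 2: at line 1 remove [zfuvz,bgae,wxt] add [jdkdu,xskzv] -> 10 lines: fbe xwo jdkdu xskzv xkmmp ydldt mbfyk xphm uzu qzzyp
Hunk 3: at line 2 remove [xskzv,xkmmp,ydldt] add [asr,xctae,qcl] -> 10 lines: fbe xwo jdkdu asr xctae qcl mbfyk xphm uzu qzzyp
Hunk 4: at line 4 remove [qcl,mbfyk,xphm] add [mbmte,ahqq,yia] -> 10 lines: fbe xwo jdkdu asr xctae mbmte ahqq yia uzu qzzyp
Hunk 5: at line 2 remove [asr,xctae,mbmte] add [kxejm,krwg] -> 9 lines: fbe xwo jdkdu kxejm krwg ahqq yia uzu qzzyp
Final line 8: uzu

Answer: uzu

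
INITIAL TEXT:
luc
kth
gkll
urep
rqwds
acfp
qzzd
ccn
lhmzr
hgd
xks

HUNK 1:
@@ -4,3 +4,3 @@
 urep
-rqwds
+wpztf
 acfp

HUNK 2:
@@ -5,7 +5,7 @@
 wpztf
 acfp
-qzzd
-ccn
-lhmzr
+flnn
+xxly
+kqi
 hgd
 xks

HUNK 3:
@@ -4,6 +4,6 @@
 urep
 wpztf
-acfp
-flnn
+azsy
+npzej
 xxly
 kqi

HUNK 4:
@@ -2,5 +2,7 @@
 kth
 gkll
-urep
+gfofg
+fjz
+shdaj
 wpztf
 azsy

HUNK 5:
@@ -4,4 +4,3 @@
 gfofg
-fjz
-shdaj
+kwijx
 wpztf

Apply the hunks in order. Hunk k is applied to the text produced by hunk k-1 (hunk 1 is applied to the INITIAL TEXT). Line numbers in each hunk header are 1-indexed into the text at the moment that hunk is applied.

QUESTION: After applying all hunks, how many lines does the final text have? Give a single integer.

Hunk 1: at line 4 remove [rqwds] add [wpztf] -> 11 lines: luc kth gkll urep wpztf acfp qzzd ccn lhmzr hgd xks
Hunk 2: at line 5 remove [qzzd,ccn,lhmzr] add [flnn,xxly,kqi] -> 11 lines: luc kth gkll urep wpztf acfp flnn xxly kqi hgd xks
Hunk 3: at line 4 remove [acfp,flnn] add [azsy,npzej] -> 11 lines: luc kth gkll urep wpztf azsy npzej xxly kqi hgd xks
Hunk 4: at line 2 remove [urep] add [gfofg,fjz,shdaj] -> 13 lines: luc kth gkll gfofg fjz shdaj wpztf azsy npzej xxly kqi hgd xks
Hunk 5: at line 4 remove [fjz,shdaj] add [kwijx] -> 12 lines: luc kth gkll gfofg kwijx wpztf azsy npzej xxly kqi hgd xks
Final line count: 12

Answer: 12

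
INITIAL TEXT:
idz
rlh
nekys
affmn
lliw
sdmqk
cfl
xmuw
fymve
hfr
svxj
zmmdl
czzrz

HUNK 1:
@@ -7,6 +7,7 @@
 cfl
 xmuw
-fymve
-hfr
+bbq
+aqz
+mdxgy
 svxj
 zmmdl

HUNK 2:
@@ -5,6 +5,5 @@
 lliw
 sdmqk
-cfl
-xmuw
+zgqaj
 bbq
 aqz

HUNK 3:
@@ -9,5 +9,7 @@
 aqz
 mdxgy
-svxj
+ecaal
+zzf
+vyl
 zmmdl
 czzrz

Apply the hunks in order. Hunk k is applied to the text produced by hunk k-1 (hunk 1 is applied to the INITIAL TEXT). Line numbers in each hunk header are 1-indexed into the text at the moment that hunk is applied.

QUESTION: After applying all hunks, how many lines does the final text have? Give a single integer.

Answer: 15

Derivation:
Hunk 1: at line 7 remove [fymve,hfr] add [bbq,aqz,mdxgy] -> 14 lines: idz rlh nekys affmn lliw sdmqk cfl xmuw bbq aqz mdxgy svxj zmmdl czzrz
Hunk 2: at line 5 remove [cfl,xmuw] add [zgqaj] -> 13 lines: idz rlh nekys affmn lliw sdmqk zgqaj bbq aqz mdxgy svxj zmmdl czzrz
Hunk 3: at line 9 remove [svxj] add [ecaal,zzf,vyl] -> 15 lines: idz rlh nekys affmn lliw sdmqk zgqaj bbq aqz mdxgy ecaal zzf vyl zmmdl czzrz
Final line count: 15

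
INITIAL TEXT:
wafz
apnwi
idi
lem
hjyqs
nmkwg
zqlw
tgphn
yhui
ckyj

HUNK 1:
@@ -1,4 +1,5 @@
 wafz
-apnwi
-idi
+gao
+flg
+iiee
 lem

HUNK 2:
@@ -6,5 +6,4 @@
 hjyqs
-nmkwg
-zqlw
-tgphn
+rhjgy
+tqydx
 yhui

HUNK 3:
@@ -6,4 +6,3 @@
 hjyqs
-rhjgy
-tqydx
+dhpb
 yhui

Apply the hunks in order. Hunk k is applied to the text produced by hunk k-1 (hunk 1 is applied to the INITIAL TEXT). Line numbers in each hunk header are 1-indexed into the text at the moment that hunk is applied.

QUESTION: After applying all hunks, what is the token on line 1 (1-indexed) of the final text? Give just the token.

Hunk 1: at line 1 remove [apnwi,idi] add [gao,flg,iiee] -> 11 lines: wafz gao flg iiee lem hjyqs nmkwg zqlw tgphn yhui ckyj
Hunk 2: at line 6 remove [nmkwg,zqlw,tgphn] add [rhjgy,tqydx] -> 10 lines: wafz gao flg iiee lem hjyqs rhjgy tqydx yhui ckyj
Hunk 3: at line 6 remove [rhjgy,tqydx] add [dhpb] -> 9 lines: wafz gao flg iiee lem hjyqs dhpb yhui ckyj
Final line 1: wafz

Answer: wafz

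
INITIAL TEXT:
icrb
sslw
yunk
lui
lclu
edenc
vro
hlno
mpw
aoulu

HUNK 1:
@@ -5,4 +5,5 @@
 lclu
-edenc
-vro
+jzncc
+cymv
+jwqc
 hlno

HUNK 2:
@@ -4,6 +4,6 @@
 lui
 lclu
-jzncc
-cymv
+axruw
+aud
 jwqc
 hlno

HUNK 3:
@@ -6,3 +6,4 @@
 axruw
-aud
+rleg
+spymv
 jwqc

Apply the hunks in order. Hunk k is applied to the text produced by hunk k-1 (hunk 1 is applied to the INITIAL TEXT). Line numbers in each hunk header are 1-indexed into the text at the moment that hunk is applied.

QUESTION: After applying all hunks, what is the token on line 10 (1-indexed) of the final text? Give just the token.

Answer: hlno

Derivation:
Hunk 1: at line 5 remove [edenc,vro] add [jzncc,cymv,jwqc] -> 11 lines: icrb sslw yunk lui lclu jzncc cymv jwqc hlno mpw aoulu
Hunk 2: at line 4 remove [jzncc,cymv] add [axruw,aud] -> 11 lines: icrb sslw yunk lui lclu axruw aud jwqc hlno mpw aoulu
Hunk 3: at line 6 remove [aud] add [rleg,spymv] -> 12 lines: icrb sslw yunk lui lclu axruw rleg spymv jwqc hlno mpw aoulu
Final line 10: hlno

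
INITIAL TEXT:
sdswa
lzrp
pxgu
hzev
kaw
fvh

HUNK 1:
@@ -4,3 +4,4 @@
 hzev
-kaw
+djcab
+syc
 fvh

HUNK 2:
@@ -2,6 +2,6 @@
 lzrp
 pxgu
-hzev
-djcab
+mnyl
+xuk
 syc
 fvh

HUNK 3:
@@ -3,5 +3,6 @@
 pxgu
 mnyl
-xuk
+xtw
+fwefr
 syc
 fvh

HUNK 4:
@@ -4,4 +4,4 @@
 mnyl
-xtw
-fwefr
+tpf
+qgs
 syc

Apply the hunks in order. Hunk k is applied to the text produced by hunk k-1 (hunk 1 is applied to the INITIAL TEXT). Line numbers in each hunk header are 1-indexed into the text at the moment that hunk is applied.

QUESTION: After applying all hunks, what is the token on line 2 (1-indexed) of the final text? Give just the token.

Answer: lzrp

Derivation:
Hunk 1: at line 4 remove [kaw] add [djcab,syc] -> 7 lines: sdswa lzrp pxgu hzev djcab syc fvh
Hunk 2: at line 2 remove [hzev,djcab] add [mnyl,xuk] -> 7 lines: sdswa lzrp pxgu mnyl xuk syc fvh
Hunk 3: at line 3 remove [xuk] add [xtw,fwefr] -> 8 lines: sdswa lzrp pxgu mnyl xtw fwefr syc fvh
Hunk 4: at line 4 remove [xtw,fwefr] add [tpf,qgs] -> 8 lines: sdswa lzrp pxgu mnyl tpf qgs syc fvh
Final line 2: lzrp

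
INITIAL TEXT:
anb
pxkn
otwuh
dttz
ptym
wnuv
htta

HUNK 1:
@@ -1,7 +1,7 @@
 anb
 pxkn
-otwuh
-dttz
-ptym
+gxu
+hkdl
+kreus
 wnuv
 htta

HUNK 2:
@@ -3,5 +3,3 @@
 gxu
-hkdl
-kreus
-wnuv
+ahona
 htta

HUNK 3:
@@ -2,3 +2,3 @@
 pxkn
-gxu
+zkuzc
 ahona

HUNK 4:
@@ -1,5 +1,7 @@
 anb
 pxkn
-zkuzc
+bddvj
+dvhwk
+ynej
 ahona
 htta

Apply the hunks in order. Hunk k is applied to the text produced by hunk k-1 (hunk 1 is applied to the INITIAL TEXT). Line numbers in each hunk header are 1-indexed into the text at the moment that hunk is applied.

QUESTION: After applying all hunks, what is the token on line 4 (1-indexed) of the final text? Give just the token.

Answer: dvhwk

Derivation:
Hunk 1: at line 1 remove [otwuh,dttz,ptym] add [gxu,hkdl,kreus] -> 7 lines: anb pxkn gxu hkdl kreus wnuv htta
Hunk 2: at line 3 remove [hkdl,kreus,wnuv] add [ahona] -> 5 lines: anb pxkn gxu ahona htta
Hunk 3: at line 2 remove [gxu] add [zkuzc] -> 5 lines: anb pxkn zkuzc ahona htta
Hunk 4: at line 1 remove [zkuzc] add [bddvj,dvhwk,ynej] -> 7 lines: anb pxkn bddvj dvhwk ynej ahona htta
Final line 4: dvhwk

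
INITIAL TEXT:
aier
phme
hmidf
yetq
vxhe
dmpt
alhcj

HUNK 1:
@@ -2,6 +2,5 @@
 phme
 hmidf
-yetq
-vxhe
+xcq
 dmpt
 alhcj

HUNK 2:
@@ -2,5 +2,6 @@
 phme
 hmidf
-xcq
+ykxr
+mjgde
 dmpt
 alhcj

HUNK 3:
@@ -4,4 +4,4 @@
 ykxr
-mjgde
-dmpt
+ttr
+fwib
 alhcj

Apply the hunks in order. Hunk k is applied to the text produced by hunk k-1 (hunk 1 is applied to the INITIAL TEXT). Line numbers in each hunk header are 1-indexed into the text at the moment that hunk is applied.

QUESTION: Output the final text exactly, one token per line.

Hunk 1: at line 2 remove [yetq,vxhe] add [xcq] -> 6 lines: aier phme hmidf xcq dmpt alhcj
Hunk 2: at line 2 remove [xcq] add [ykxr,mjgde] -> 7 lines: aier phme hmidf ykxr mjgde dmpt alhcj
Hunk 3: at line 4 remove [mjgde,dmpt] add [ttr,fwib] -> 7 lines: aier phme hmidf ykxr ttr fwib alhcj

Answer: aier
phme
hmidf
ykxr
ttr
fwib
alhcj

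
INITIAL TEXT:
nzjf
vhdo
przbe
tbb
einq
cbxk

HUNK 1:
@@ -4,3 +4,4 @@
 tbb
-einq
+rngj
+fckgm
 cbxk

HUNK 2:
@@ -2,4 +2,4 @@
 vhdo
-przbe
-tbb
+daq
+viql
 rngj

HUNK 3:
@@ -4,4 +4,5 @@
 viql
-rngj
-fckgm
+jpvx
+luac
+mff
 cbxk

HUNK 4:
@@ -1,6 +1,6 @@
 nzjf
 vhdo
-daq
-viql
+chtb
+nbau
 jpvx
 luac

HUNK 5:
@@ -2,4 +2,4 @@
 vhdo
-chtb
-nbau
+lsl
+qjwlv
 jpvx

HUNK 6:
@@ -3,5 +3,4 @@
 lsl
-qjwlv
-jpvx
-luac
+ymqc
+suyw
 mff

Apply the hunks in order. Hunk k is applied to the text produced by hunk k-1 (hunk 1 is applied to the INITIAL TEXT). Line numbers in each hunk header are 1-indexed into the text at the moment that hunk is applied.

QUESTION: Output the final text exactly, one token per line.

Answer: nzjf
vhdo
lsl
ymqc
suyw
mff
cbxk

Derivation:
Hunk 1: at line 4 remove [einq] add [rngj,fckgm] -> 7 lines: nzjf vhdo przbe tbb rngj fckgm cbxk
Hunk 2: at line 2 remove [przbe,tbb] add [daq,viql] -> 7 lines: nzjf vhdo daq viql rngj fckgm cbxk
Hunk 3: at line 4 remove [rngj,fckgm] add [jpvx,luac,mff] -> 8 lines: nzjf vhdo daq viql jpvx luac mff cbxk
Hunk 4: at line 1 remove [daq,viql] add [chtb,nbau] -> 8 lines: nzjf vhdo chtb nbau jpvx luac mff cbxk
Hunk 5: at line 2 remove [chtb,nbau] add [lsl,qjwlv] -> 8 lines: nzjf vhdo lsl qjwlv jpvx luac mff cbxk
Hunk 6: at line 3 remove [qjwlv,jpvx,luac] add [ymqc,suyw] -> 7 lines: nzjf vhdo lsl ymqc suyw mff cbxk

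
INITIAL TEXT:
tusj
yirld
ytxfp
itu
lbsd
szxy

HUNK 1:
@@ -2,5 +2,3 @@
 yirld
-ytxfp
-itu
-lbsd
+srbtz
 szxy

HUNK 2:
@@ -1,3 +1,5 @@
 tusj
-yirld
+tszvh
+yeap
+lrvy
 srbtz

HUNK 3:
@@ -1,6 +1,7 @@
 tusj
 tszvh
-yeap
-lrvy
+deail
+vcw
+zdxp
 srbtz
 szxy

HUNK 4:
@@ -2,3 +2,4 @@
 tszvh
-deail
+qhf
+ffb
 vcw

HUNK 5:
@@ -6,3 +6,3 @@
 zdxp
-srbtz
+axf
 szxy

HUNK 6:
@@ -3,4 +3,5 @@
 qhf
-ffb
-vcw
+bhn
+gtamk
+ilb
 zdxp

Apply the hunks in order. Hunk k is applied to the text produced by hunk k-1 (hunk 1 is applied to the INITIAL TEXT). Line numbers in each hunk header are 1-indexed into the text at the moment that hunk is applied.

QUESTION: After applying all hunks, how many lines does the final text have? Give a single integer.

Hunk 1: at line 2 remove [ytxfp,itu,lbsd] add [srbtz] -> 4 lines: tusj yirld srbtz szxy
Hunk 2: at line 1 remove [yirld] add [tszvh,yeap,lrvy] -> 6 lines: tusj tszvh yeap lrvy srbtz szxy
Hunk 3: at line 1 remove [yeap,lrvy] add [deail,vcw,zdxp] -> 7 lines: tusj tszvh deail vcw zdxp srbtz szxy
Hunk 4: at line 2 remove [deail] add [qhf,ffb] -> 8 lines: tusj tszvh qhf ffb vcw zdxp srbtz szxy
Hunk 5: at line 6 remove [srbtz] add [axf] -> 8 lines: tusj tszvh qhf ffb vcw zdxp axf szxy
Hunk 6: at line 3 remove [ffb,vcw] add [bhn,gtamk,ilb] -> 9 lines: tusj tszvh qhf bhn gtamk ilb zdxp axf szxy
Final line count: 9

Answer: 9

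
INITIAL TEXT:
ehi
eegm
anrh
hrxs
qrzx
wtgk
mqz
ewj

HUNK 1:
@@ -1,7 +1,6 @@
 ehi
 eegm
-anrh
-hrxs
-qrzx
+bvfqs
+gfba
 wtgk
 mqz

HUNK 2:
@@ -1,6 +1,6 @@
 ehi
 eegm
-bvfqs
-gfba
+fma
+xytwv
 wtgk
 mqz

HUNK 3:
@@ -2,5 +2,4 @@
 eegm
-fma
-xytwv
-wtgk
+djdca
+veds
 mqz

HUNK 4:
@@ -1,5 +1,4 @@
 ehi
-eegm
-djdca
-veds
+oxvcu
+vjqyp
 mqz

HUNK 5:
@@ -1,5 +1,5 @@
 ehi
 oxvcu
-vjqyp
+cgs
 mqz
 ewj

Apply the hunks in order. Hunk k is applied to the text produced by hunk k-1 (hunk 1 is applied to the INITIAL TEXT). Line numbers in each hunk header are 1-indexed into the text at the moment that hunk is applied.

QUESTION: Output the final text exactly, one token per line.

Answer: ehi
oxvcu
cgs
mqz
ewj

Derivation:
Hunk 1: at line 1 remove [anrh,hrxs,qrzx] add [bvfqs,gfba] -> 7 lines: ehi eegm bvfqs gfba wtgk mqz ewj
Hunk 2: at line 1 remove [bvfqs,gfba] add [fma,xytwv] -> 7 lines: ehi eegm fma xytwv wtgk mqz ewj
Hunk 3: at line 2 remove [fma,xytwv,wtgk] add [djdca,veds] -> 6 lines: ehi eegm djdca veds mqz ewj
Hunk 4: at line 1 remove [eegm,djdca,veds] add [oxvcu,vjqyp] -> 5 lines: ehi oxvcu vjqyp mqz ewj
Hunk 5: at line 1 remove [vjqyp] add [cgs] -> 5 lines: ehi oxvcu cgs mqz ewj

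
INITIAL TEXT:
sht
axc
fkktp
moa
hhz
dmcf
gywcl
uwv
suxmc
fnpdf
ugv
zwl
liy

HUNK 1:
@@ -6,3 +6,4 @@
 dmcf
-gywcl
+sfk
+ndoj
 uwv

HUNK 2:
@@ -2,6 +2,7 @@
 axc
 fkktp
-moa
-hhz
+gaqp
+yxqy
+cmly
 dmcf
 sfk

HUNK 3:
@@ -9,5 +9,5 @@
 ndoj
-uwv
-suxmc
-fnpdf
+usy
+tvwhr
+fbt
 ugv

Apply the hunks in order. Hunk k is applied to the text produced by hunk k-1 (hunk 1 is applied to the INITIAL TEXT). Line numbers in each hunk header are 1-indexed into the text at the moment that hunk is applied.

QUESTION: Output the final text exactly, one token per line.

Hunk 1: at line 6 remove [gywcl] add [sfk,ndoj] -> 14 lines: sht axc fkktp moa hhz dmcf sfk ndoj uwv suxmc fnpdf ugv zwl liy
Hunk 2: at line 2 remove [moa,hhz] add [gaqp,yxqy,cmly] -> 15 lines: sht axc fkktp gaqp yxqy cmly dmcf sfk ndoj uwv suxmc fnpdf ugv zwl liy
Hunk 3: at line 9 remove [uwv,suxmc,fnpdf] add [usy,tvwhr,fbt] -> 15 lines: sht axc fkktp gaqp yxqy cmly dmcf sfk ndoj usy tvwhr fbt ugv zwl liy

Answer: sht
axc
fkktp
gaqp
yxqy
cmly
dmcf
sfk
ndoj
usy
tvwhr
fbt
ugv
zwl
liy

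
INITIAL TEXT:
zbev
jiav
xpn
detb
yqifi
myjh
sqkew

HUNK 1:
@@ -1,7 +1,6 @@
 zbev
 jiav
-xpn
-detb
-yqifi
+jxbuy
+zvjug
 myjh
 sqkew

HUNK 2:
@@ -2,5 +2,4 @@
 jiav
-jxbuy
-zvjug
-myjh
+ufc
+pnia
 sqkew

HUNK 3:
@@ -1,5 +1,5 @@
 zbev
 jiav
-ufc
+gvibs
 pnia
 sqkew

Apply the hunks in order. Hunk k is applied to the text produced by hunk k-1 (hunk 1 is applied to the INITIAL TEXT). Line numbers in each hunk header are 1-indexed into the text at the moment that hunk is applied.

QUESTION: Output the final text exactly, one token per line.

Answer: zbev
jiav
gvibs
pnia
sqkew

Derivation:
Hunk 1: at line 1 remove [xpn,detb,yqifi] add [jxbuy,zvjug] -> 6 lines: zbev jiav jxbuy zvjug myjh sqkew
Hunk 2: at line 2 remove [jxbuy,zvjug,myjh] add [ufc,pnia] -> 5 lines: zbev jiav ufc pnia sqkew
Hunk 3: at line 1 remove [ufc] add [gvibs] -> 5 lines: zbev jiav gvibs pnia sqkew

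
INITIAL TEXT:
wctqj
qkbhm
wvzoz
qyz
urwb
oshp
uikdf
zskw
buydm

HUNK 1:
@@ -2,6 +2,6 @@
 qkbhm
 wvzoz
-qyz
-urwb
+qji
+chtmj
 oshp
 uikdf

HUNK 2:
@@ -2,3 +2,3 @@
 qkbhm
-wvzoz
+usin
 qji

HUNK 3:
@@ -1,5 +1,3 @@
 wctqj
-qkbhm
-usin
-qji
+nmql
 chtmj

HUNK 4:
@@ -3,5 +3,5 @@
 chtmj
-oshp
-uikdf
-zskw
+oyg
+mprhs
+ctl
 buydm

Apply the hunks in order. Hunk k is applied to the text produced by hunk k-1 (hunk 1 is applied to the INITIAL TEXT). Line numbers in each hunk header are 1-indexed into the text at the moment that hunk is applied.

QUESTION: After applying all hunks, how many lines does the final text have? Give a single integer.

Hunk 1: at line 2 remove [qyz,urwb] add [qji,chtmj] -> 9 lines: wctqj qkbhm wvzoz qji chtmj oshp uikdf zskw buydm
Hunk 2: at line 2 remove [wvzoz] add [usin] -> 9 lines: wctqj qkbhm usin qji chtmj oshp uikdf zskw buydm
Hunk 3: at line 1 remove [qkbhm,usin,qji] add [nmql] -> 7 lines: wctqj nmql chtmj oshp uikdf zskw buydm
Hunk 4: at line 3 remove [oshp,uikdf,zskw] add [oyg,mprhs,ctl] -> 7 lines: wctqj nmql chtmj oyg mprhs ctl buydm
Final line count: 7

Answer: 7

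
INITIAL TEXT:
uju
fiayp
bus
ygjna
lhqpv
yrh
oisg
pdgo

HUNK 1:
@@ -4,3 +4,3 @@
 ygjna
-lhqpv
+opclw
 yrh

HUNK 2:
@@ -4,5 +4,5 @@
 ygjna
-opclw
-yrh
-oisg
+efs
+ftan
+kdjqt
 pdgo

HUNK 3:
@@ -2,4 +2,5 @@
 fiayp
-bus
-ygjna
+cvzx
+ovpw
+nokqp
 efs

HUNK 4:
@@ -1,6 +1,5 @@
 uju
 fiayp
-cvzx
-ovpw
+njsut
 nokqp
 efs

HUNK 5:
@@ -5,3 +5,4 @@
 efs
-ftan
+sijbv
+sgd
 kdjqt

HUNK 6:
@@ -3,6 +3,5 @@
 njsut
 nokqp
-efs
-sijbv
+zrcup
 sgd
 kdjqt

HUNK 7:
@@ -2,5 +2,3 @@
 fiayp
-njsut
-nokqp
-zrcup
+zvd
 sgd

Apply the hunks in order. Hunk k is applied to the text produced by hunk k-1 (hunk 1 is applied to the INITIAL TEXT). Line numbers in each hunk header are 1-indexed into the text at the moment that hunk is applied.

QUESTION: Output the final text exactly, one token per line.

Answer: uju
fiayp
zvd
sgd
kdjqt
pdgo

Derivation:
Hunk 1: at line 4 remove [lhqpv] add [opclw] -> 8 lines: uju fiayp bus ygjna opclw yrh oisg pdgo
Hunk 2: at line 4 remove [opclw,yrh,oisg] add [efs,ftan,kdjqt] -> 8 lines: uju fiayp bus ygjna efs ftan kdjqt pdgo
Hunk 3: at line 2 remove [bus,ygjna] add [cvzx,ovpw,nokqp] -> 9 lines: uju fiayp cvzx ovpw nokqp efs ftan kdjqt pdgo
Hunk 4: at line 1 remove [cvzx,ovpw] add [njsut] -> 8 lines: uju fiayp njsut nokqp efs ftan kdjqt pdgo
Hunk 5: at line 5 remove [ftan] add [sijbv,sgd] -> 9 lines: uju fiayp njsut nokqp efs sijbv sgd kdjqt pdgo
Hunk 6: at line 3 remove [efs,sijbv] add [zrcup] -> 8 lines: uju fiayp njsut nokqp zrcup sgd kdjqt pdgo
Hunk 7: at line 2 remove [njsut,nokqp,zrcup] add [zvd] -> 6 lines: uju fiayp zvd sgd kdjqt pdgo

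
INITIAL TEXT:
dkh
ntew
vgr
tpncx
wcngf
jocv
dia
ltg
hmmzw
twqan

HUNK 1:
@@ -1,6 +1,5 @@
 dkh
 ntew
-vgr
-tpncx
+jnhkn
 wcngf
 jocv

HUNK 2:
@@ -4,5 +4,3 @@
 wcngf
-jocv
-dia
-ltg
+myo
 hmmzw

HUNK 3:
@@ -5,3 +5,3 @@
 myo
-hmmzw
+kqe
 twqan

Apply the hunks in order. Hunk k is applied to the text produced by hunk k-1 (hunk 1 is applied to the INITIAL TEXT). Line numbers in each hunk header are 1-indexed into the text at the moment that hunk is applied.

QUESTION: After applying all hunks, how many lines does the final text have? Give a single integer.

Answer: 7

Derivation:
Hunk 1: at line 1 remove [vgr,tpncx] add [jnhkn] -> 9 lines: dkh ntew jnhkn wcngf jocv dia ltg hmmzw twqan
Hunk 2: at line 4 remove [jocv,dia,ltg] add [myo] -> 7 lines: dkh ntew jnhkn wcngf myo hmmzw twqan
Hunk 3: at line 5 remove [hmmzw] add [kqe] -> 7 lines: dkh ntew jnhkn wcngf myo kqe twqan
Final line count: 7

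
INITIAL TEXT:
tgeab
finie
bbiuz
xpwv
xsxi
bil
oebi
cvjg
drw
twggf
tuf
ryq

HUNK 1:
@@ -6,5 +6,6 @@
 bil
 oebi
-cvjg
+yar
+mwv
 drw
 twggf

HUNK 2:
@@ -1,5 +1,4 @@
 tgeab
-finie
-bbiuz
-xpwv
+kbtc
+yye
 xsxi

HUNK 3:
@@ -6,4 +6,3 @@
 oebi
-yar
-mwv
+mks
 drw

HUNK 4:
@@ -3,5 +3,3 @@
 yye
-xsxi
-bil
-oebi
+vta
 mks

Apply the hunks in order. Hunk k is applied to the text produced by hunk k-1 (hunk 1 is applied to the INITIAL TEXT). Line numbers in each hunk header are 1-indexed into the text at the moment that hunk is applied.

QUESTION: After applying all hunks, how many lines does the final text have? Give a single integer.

Answer: 9

Derivation:
Hunk 1: at line 6 remove [cvjg] add [yar,mwv] -> 13 lines: tgeab finie bbiuz xpwv xsxi bil oebi yar mwv drw twggf tuf ryq
Hunk 2: at line 1 remove [finie,bbiuz,xpwv] add [kbtc,yye] -> 12 lines: tgeab kbtc yye xsxi bil oebi yar mwv drw twggf tuf ryq
Hunk 3: at line 6 remove [yar,mwv] add [mks] -> 11 lines: tgeab kbtc yye xsxi bil oebi mks drw twggf tuf ryq
Hunk 4: at line 3 remove [xsxi,bil,oebi] add [vta] -> 9 lines: tgeab kbtc yye vta mks drw twggf tuf ryq
Final line count: 9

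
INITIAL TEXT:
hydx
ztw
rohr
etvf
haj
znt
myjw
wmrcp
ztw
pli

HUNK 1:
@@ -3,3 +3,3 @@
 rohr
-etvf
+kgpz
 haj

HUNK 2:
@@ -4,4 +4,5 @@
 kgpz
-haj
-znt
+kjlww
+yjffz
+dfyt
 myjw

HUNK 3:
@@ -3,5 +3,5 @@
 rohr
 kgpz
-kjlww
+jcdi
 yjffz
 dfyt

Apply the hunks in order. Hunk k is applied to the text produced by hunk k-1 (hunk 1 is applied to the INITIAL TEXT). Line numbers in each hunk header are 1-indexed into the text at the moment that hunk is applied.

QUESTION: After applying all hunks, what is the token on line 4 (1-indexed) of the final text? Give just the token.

Hunk 1: at line 3 remove [etvf] add [kgpz] -> 10 lines: hydx ztw rohr kgpz haj znt myjw wmrcp ztw pli
Hunk 2: at line 4 remove [haj,znt] add [kjlww,yjffz,dfyt] -> 11 lines: hydx ztw rohr kgpz kjlww yjffz dfyt myjw wmrcp ztw pli
Hunk 3: at line 3 remove [kjlww] add [jcdi] -> 11 lines: hydx ztw rohr kgpz jcdi yjffz dfyt myjw wmrcp ztw pli
Final line 4: kgpz

Answer: kgpz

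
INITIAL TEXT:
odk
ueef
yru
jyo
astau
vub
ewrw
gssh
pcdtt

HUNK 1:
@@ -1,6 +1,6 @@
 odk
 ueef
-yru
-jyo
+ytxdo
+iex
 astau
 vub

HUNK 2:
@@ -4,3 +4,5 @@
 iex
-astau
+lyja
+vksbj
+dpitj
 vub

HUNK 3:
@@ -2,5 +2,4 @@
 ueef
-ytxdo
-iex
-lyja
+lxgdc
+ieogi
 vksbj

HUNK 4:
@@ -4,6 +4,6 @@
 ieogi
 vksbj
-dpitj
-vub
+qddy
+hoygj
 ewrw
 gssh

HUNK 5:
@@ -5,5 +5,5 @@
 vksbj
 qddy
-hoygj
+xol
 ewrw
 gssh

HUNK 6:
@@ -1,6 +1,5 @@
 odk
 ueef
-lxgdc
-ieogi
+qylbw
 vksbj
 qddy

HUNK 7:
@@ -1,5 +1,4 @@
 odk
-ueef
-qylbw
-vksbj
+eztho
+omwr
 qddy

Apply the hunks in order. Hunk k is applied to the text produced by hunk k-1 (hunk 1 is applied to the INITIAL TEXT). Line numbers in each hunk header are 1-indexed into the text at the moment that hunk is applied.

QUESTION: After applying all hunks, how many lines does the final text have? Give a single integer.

Hunk 1: at line 1 remove [yru,jyo] add [ytxdo,iex] -> 9 lines: odk ueef ytxdo iex astau vub ewrw gssh pcdtt
Hunk 2: at line 4 remove [astau] add [lyja,vksbj,dpitj] -> 11 lines: odk ueef ytxdo iex lyja vksbj dpitj vub ewrw gssh pcdtt
Hunk 3: at line 2 remove [ytxdo,iex,lyja] add [lxgdc,ieogi] -> 10 lines: odk ueef lxgdc ieogi vksbj dpitj vub ewrw gssh pcdtt
Hunk 4: at line 4 remove [dpitj,vub] add [qddy,hoygj] -> 10 lines: odk ueef lxgdc ieogi vksbj qddy hoygj ewrw gssh pcdtt
Hunk 5: at line 5 remove [hoygj] add [xol] -> 10 lines: odk ueef lxgdc ieogi vksbj qddy xol ewrw gssh pcdtt
Hunk 6: at line 1 remove [lxgdc,ieogi] add [qylbw] -> 9 lines: odk ueef qylbw vksbj qddy xol ewrw gssh pcdtt
Hunk 7: at line 1 remove [ueef,qylbw,vksbj] add [eztho,omwr] -> 8 lines: odk eztho omwr qddy xol ewrw gssh pcdtt
Final line count: 8

Answer: 8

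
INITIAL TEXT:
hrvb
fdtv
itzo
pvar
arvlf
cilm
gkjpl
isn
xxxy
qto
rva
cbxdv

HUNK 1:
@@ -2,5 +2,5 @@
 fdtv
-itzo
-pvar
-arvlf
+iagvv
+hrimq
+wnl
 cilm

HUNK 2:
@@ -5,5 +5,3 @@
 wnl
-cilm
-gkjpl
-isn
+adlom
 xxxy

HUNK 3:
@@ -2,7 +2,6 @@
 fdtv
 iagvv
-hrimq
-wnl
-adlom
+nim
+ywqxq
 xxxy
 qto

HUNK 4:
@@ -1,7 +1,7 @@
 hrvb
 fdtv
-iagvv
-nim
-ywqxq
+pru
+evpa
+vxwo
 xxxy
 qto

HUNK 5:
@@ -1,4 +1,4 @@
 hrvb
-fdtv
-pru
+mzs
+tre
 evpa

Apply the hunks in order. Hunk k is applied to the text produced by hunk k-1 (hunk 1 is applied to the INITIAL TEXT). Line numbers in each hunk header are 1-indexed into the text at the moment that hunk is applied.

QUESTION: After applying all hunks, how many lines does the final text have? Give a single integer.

Hunk 1: at line 2 remove [itzo,pvar,arvlf] add [iagvv,hrimq,wnl] -> 12 lines: hrvb fdtv iagvv hrimq wnl cilm gkjpl isn xxxy qto rva cbxdv
Hunk 2: at line 5 remove [cilm,gkjpl,isn] add [adlom] -> 10 lines: hrvb fdtv iagvv hrimq wnl adlom xxxy qto rva cbxdv
Hunk 3: at line 2 remove [hrimq,wnl,adlom] add [nim,ywqxq] -> 9 lines: hrvb fdtv iagvv nim ywqxq xxxy qto rva cbxdv
Hunk 4: at line 1 remove [iagvv,nim,ywqxq] add [pru,evpa,vxwo] -> 9 lines: hrvb fdtv pru evpa vxwo xxxy qto rva cbxdv
Hunk 5: at line 1 remove [fdtv,pru] add [mzs,tre] -> 9 lines: hrvb mzs tre evpa vxwo xxxy qto rva cbxdv
Final line count: 9

Answer: 9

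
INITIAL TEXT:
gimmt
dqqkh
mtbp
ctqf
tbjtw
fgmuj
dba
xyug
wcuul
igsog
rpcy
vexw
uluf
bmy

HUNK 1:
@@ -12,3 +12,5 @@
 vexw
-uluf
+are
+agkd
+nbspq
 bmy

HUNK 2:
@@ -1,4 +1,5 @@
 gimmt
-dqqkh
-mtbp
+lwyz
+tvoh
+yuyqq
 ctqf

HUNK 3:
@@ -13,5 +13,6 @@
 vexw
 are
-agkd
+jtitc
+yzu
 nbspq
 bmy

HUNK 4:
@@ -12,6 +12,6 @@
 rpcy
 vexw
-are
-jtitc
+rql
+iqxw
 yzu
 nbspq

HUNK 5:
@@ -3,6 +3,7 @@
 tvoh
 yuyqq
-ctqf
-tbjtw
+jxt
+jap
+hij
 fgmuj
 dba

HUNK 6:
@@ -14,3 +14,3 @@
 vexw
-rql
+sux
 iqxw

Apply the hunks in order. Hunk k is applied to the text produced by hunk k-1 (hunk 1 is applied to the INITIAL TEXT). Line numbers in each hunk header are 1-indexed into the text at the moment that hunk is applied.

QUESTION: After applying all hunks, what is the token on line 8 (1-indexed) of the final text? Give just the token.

Answer: fgmuj

Derivation:
Hunk 1: at line 12 remove [uluf] add [are,agkd,nbspq] -> 16 lines: gimmt dqqkh mtbp ctqf tbjtw fgmuj dba xyug wcuul igsog rpcy vexw are agkd nbspq bmy
Hunk 2: at line 1 remove [dqqkh,mtbp] add [lwyz,tvoh,yuyqq] -> 17 lines: gimmt lwyz tvoh yuyqq ctqf tbjtw fgmuj dba xyug wcuul igsog rpcy vexw are agkd nbspq bmy
Hunk 3: at line 13 remove [agkd] add [jtitc,yzu] -> 18 lines: gimmt lwyz tvoh yuyqq ctqf tbjtw fgmuj dba xyug wcuul igsog rpcy vexw are jtitc yzu nbspq bmy
Hunk 4: at line 12 remove [are,jtitc] add [rql,iqxw] -> 18 lines: gimmt lwyz tvoh yuyqq ctqf tbjtw fgmuj dba xyug wcuul igsog rpcy vexw rql iqxw yzu nbspq bmy
Hunk 5: at line 3 remove [ctqf,tbjtw] add [jxt,jap,hij] -> 19 lines: gimmt lwyz tvoh yuyqq jxt jap hij fgmuj dba xyug wcuul igsog rpcy vexw rql iqxw yzu nbspq bmy
Hunk 6: at line 14 remove [rql] add [sux] -> 19 lines: gimmt lwyz tvoh yuyqq jxt jap hij fgmuj dba xyug wcuul igsog rpcy vexw sux iqxw yzu nbspq bmy
Final line 8: fgmuj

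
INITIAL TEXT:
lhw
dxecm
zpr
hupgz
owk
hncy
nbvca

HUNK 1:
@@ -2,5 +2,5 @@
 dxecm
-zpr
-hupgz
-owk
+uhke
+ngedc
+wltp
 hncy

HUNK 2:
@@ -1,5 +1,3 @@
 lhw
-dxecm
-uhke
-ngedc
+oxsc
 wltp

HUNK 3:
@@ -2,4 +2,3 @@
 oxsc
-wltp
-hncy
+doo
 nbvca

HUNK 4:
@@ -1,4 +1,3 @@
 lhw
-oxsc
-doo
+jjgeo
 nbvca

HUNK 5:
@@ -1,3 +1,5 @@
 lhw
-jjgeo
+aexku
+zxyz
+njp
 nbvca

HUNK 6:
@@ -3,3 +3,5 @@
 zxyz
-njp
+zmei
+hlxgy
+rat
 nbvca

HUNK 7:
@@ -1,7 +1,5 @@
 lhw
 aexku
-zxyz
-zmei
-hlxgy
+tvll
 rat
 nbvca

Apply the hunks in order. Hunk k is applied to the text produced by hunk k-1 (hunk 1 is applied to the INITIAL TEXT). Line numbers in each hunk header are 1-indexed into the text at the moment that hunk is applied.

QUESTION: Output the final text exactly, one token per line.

Hunk 1: at line 2 remove [zpr,hupgz,owk] add [uhke,ngedc,wltp] -> 7 lines: lhw dxecm uhke ngedc wltp hncy nbvca
Hunk 2: at line 1 remove [dxecm,uhke,ngedc] add [oxsc] -> 5 lines: lhw oxsc wltp hncy nbvca
Hunk 3: at line 2 remove [wltp,hncy] add [doo] -> 4 lines: lhw oxsc doo nbvca
Hunk 4: at line 1 remove [oxsc,doo] add [jjgeo] -> 3 lines: lhw jjgeo nbvca
Hunk 5: at line 1 remove [jjgeo] add [aexku,zxyz,njp] -> 5 lines: lhw aexku zxyz njp nbvca
Hunk 6: at line 3 remove [njp] add [zmei,hlxgy,rat] -> 7 lines: lhw aexku zxyz zmei hlxgy rat nbvca
Hunk 7: at line 1 remove [zxyz,zmei,hlxgy] add [tvll] -> 5 lines: lhw aexku tvll rat nbvca

Answer: lhw
aexku
tvll
rat
nbvca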